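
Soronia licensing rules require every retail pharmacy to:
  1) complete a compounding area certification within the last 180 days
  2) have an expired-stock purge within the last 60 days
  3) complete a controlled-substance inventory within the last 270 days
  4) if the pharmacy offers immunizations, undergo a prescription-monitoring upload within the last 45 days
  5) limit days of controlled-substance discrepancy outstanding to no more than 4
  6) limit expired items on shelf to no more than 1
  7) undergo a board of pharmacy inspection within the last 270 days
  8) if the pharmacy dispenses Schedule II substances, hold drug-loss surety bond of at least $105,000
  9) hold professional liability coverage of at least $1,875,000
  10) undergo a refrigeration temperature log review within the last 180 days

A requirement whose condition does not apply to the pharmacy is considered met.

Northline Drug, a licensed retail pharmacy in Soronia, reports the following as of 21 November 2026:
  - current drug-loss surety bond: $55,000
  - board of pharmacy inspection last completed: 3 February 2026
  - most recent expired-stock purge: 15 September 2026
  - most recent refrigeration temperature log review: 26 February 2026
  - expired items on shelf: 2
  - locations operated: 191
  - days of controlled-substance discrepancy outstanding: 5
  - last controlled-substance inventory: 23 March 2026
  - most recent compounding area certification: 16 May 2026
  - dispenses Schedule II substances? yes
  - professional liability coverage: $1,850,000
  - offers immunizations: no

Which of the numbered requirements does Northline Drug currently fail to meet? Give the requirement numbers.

1, 2, 5, 6, 7, 8, 9, 10

1. compounding area certification 189 days ago vs limit 180 → not met
2. expired-stock purge 67 days ago vs limit 60 → not met
3. controlled-substance inventory 243 days ago vs limit 270 → met
4. condition 'offers immunizations' does not hold → requirement n/a → met
5. days of controlled-substance discrepancy outstanding 5 > 4 → not met
6. expired items on shelf 2 > 1 → not met
7. board of pharmacy inspection 291 days ago vs limit 270 → not met
8. condition 'dispenses Schedule II substances' holds; drug-loss surety bond $55,000 < $105,000 → not met
9. professional liability coverage $1,850,000 < $1,875,000 → not met
10. refrigeration temperature log review 268 days ago vs limit 180 → not met
Not met: 1, 2, 5, 6, 7, 8, 9, 10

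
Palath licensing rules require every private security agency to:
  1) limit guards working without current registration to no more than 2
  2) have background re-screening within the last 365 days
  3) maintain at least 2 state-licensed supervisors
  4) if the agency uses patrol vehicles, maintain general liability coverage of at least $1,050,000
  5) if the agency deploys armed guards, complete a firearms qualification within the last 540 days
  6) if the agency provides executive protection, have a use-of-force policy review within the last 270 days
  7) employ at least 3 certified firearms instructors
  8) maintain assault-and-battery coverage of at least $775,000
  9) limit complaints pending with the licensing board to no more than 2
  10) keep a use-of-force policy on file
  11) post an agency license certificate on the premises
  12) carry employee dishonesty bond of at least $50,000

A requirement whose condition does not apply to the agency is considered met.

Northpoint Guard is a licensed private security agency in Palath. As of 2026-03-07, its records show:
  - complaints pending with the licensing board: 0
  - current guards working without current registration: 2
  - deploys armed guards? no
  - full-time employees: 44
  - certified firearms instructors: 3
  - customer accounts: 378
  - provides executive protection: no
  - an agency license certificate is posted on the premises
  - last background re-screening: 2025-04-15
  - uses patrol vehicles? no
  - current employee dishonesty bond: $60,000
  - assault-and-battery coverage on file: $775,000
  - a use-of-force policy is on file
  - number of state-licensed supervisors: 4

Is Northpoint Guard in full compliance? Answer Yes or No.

Yes

1. guards working without current registration 2 ≤ 2 → met
2. background re-screening 326 days ago vs limit 365 → met
3. state-licensed supervisors 4 ≥ 2 → met
4. condition 'uses patrol vehicles' does not hold → requirement n/a → met
5. condition 'deploys armed guards' does not hold → requirement n/a → met
6. condition 'provides executive protection' does not hold → requirement n/a → met
7. certified firearms instructors 3 ≥ 3 → met
8. assault-and-battery coverage $775,000 ≥ $775,000 → met
9. complaints pending with the licensing board 0 ≤ 2 → met
10. use-of-force policy present → met
11. agency license certificate present → met
12. employee dishonesty bond $60,000 ≥ $50,000 → met
All met.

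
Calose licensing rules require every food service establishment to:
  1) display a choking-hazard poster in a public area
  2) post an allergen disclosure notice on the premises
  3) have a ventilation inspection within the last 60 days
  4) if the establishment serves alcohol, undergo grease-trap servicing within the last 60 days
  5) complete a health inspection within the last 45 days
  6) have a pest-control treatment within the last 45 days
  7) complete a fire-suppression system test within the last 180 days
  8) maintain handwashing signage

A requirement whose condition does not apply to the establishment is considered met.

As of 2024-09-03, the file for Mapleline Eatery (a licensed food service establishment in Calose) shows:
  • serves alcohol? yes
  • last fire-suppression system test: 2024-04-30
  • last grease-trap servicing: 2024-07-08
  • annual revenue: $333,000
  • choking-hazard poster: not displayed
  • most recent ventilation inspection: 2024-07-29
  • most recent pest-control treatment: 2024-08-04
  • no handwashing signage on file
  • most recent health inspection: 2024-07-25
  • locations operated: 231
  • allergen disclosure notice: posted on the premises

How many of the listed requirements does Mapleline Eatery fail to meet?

1. choking-hazard poster absent → not met
2. allergen disclosure notice present → met
3. ventilation inspection 36 days ago vs limit 60 → met
4. condition 'serves alcohol' holds; grease-trap servicing 57 days ago vs limit 60 → met
5. health inspection 40 days ago vs limit 45 → met
6. pest-control treatment 30 days ago vs limit 45 → met
7. fire-suppression system test 126 days ago vs limit 180 → met
8. handwashing signage absent → not met
Not met: 2 of 8

2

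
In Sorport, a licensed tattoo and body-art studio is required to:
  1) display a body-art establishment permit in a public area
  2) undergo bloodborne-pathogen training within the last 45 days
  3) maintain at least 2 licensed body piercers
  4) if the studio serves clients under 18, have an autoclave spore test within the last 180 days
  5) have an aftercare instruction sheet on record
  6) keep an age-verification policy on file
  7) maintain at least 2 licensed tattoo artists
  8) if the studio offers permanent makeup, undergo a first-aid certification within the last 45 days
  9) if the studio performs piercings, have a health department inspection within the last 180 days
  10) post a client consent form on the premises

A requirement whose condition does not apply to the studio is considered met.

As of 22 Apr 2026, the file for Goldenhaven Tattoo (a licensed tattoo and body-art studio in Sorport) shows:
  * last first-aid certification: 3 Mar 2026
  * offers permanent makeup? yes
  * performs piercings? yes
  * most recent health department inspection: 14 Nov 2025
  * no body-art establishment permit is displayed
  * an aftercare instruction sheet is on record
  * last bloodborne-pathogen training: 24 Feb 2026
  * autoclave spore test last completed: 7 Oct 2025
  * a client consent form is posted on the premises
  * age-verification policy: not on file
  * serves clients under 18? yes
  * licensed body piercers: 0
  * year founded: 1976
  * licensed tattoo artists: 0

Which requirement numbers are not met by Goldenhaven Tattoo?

1, 2, 3, 4, 6, 7, 8

1. body-art establishment permit absent → not met
2. bloodborne-pathogen training 57 days ago vs limit 45 → not met
3. licensed body piercers 0 < 2 → not met
4. condition 'serves clients under 18' holds; autoclave spore test 197 days ago vs limit 180 → not met
5. aftercare instruction sheet present → met
6. age-verification policy absent → not met
7. licensed tattoo artists 0 < 2 → not met
8. condition 'offers permanent makeup' holds; first-aid certification 50 days ago vs limit 45 → not met
9. condition 'performs piercings' holds; health department inspection 159 days ago vs limit 180 → met
10. client consent form present → met
Not met: 1, 2, 3, 4, 6, 7, 8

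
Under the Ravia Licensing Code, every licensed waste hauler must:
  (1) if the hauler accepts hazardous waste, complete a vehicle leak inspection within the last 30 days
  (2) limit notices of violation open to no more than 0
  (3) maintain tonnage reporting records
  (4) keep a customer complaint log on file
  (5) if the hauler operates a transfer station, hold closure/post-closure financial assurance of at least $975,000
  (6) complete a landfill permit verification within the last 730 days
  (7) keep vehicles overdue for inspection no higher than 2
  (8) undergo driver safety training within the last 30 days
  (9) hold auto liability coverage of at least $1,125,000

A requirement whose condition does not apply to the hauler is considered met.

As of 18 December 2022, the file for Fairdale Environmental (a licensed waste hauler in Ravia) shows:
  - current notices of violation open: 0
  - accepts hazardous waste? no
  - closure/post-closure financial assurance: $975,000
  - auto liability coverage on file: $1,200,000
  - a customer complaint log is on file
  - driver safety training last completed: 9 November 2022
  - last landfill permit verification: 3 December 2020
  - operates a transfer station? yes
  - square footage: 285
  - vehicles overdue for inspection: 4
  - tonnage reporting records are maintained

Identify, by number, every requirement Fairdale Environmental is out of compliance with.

6, 7, 8

1. condition 'accepts hazardous waste' does not hold → requirement n/a → met
2. notices of violation open 0 ≤ 0 → met
3. tonnage reporting records present → met
4. customer complaint log present → met
5. condition 'operates a transfer station' holds; closure/post-closure financial assurance $975,000 ≥ $975,000 → met
6. landfill permit verification 745 days ago vs limit 730 → not met
7. vehicles overdue for inspection 4 > 2 → not met
8. driver safety training 39 days ago vs limit 30 → not met
9. auto liability coverage $1,200,000 ≥ $1,125,000 → met
Not met: 6, 7, 8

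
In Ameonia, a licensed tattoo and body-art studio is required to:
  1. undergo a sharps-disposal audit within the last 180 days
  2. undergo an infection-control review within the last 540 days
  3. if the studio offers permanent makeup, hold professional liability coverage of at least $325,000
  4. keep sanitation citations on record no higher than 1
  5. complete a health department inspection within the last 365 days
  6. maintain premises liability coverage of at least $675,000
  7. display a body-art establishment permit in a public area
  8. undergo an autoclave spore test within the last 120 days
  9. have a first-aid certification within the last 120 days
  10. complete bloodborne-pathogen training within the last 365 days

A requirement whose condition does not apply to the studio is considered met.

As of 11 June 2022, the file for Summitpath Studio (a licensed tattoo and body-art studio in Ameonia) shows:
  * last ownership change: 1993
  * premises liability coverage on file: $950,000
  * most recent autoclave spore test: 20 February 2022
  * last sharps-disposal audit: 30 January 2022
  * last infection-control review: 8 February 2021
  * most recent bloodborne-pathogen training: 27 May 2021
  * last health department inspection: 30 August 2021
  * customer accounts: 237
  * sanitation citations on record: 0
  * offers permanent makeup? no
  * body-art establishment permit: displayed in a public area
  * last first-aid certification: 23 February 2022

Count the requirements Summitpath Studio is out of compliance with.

1. sharps-disposal audit 132 days ago vs limit 180 → met
2. infection-control review 488 days ago vs limit 540 → met
3. condition 'offers permanent makeup' does not hold → requirement n/a → met
4. sanitation citations on record 0 ≤ 1 → met
5. health department inspection 285 days ago vs limit 365 → met
6. premises liability coverage $950,000 ≥ $675,000 → met
7. body-art establishment permit present → met
8. autoclave spore test 111 days ago vs limit 120 → met
9. first-aid certification 108 days ago vs limit 120 → met
10. bloodborne-pathogen training 380 days ago vs limit 365 → not met
Not met: 1 of 10

1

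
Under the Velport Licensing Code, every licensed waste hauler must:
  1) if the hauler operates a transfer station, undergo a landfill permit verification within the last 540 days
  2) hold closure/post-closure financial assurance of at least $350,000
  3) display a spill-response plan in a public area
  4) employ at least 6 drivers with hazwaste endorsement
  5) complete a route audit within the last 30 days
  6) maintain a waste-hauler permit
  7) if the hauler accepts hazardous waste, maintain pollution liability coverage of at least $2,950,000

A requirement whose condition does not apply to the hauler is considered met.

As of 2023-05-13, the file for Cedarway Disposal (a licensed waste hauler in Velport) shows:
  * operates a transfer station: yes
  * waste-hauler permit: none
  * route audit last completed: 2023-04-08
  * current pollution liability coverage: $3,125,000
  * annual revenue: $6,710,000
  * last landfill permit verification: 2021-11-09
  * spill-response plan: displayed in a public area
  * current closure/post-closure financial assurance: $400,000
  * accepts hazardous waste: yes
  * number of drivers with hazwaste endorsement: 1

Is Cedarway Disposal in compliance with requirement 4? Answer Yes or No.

4. drivers with hazwaste endorsement 1 < 6 → not met

No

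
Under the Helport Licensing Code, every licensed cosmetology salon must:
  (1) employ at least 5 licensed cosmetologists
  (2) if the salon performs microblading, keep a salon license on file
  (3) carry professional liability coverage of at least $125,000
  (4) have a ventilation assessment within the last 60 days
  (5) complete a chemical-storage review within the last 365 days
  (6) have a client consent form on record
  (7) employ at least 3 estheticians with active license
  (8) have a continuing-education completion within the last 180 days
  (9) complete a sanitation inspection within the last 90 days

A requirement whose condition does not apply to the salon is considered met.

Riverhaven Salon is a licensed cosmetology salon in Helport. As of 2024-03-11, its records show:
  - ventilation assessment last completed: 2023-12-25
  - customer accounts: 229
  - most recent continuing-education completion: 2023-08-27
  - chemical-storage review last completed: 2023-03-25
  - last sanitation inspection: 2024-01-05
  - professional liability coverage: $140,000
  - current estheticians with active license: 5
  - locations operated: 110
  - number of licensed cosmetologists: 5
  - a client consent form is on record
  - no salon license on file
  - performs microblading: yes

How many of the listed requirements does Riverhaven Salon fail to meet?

3

1. licensed cosmetologists 5 ≥ 5 → met
2. condition 'performs microblading' holds; salon license absent → not met
3. professional liability coverage $140,000 ≥ $125,000 → met
4. ventilation assessment 77 days ago vs limit 60 → not met
5. chemical-storage review 352 days ago vs limit 365 → met
6. client consent form present → met
7. estheticians with active license 5 ≥ 3 → met
8. continuing-education completion 197 days ago vs limit 180 → not met
9. sanitation inspection 66 days ago vs limit 90 → met
Not met: 3 of 9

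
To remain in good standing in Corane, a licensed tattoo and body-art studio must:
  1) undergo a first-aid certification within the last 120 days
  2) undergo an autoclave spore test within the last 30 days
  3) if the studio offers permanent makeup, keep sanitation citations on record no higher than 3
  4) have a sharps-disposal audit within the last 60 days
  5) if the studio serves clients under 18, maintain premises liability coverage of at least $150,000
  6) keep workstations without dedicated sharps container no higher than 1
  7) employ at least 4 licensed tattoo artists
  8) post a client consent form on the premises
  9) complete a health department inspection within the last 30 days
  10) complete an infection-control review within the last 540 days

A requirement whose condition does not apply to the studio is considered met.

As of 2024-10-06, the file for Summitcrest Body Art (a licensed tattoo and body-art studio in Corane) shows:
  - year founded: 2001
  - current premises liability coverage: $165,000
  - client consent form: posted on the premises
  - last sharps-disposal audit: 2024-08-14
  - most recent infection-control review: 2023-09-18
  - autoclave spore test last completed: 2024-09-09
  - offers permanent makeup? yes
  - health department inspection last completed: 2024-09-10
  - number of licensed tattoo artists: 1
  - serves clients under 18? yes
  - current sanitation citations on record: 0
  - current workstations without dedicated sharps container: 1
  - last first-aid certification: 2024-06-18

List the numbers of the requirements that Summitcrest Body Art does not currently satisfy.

7

1. first-aid certification 110 days ago vs limit 120 → met
2. autoclave spore test 27 days ago vs limit 30 → met
3. condition 'offers permanent makeup' holds; sanitation citations on record 0 ≤ 3 → met
4. sharps-disposal audit 53 days ago vs limit 60 → met
5. condition 'serves clients under 18' holds; premises liability coverage $165,000 ≥ $150,000 → met
6. workstations without dedicated sharps container 1 ≤ 1 → met
7. licensed tattoo artists 1 < 4 → not met
8. client consent form present → met
9. health department inspection 26 days ago vs limit 30 → met
10. infection-control review 384 days ago vs limit 540 → met
Not met: 7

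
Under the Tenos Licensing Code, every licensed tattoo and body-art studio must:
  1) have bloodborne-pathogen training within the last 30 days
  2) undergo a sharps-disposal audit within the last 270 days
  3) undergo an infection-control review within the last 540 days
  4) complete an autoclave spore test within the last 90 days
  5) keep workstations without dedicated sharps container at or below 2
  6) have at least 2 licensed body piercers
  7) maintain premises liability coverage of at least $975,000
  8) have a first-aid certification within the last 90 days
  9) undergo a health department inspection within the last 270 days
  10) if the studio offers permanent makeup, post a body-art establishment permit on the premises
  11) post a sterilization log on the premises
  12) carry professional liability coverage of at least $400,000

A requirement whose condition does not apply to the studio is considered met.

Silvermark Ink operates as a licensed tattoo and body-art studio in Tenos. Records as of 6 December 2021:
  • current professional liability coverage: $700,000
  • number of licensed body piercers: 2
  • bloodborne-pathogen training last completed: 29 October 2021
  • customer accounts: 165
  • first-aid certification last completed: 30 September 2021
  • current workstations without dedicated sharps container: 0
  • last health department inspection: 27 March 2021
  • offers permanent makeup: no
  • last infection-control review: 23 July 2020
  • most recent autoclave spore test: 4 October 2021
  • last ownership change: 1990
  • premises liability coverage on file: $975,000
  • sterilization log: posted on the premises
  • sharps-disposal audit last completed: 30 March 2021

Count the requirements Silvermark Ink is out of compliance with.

1. bloodborne-pathogen training 38 days ago vs limit 30 → not met
2. sharps-disposal audit 251 days ago vs limit 270 → met
3. infection-control review 501 days ago vs limit 540 → met
4. autoclave spore test 63 days ago vs limit 90 → met
5. workstations without dedicated sharps container 0 ≤ 2 → met
6. licensed body piercers 2 ≥ 2 → met
7. premises liability coverage $975,000 ≥ $975,000 → met
8. first-aid certification 67 days ago vs limit 90 → met
9. health department inspection 254 days ago vs limit 270 → met
10. condition 'offers permanent makeup' does not hold → requirement n/a → met
11. sterilization log present → met
12. professional liability coverage $700,000 ≥ $400,000 → met
Not met: 1 of 12

1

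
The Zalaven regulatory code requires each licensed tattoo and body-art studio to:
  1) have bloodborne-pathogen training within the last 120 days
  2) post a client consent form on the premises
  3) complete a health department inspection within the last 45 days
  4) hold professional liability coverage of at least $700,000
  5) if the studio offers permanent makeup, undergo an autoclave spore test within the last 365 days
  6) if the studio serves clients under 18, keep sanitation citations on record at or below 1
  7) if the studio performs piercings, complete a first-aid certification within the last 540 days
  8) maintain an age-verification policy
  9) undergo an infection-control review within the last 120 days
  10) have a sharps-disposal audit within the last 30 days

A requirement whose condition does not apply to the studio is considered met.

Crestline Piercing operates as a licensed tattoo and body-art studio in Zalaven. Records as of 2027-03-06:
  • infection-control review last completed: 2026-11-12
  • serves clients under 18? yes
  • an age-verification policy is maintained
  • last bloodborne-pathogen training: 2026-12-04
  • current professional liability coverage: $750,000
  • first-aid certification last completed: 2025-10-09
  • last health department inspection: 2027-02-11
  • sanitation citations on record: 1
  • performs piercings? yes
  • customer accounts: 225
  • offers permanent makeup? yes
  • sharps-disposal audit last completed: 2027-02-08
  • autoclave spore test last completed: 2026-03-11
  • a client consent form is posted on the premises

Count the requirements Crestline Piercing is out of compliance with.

0

1. bloodborne-pathogen training 92 days ago vs limit 120 → met
2. client consent form present → met
3. health department inspection 23 days ago vs limit 45 → met
4. professional liability coverage $750,000 ≥ $700,000 → met
5. condition 'offers permanent makeup' holds; autoclave spore test 360 days ago vs limit 365 → met
6. condition 'serves clients under 18' holds; sanitation citations on record 1 ≤ 1 → met
7. condition 'performs piercings' holds; first-aid certification 513 days ago vs limit 540 → met
8. age-verification policy present → met
9. infection-control review 114 days ago vs limit 120 → met
10. sharps-disposal audit 26 days ago vs limit 30 → met
Not met: 0 of 10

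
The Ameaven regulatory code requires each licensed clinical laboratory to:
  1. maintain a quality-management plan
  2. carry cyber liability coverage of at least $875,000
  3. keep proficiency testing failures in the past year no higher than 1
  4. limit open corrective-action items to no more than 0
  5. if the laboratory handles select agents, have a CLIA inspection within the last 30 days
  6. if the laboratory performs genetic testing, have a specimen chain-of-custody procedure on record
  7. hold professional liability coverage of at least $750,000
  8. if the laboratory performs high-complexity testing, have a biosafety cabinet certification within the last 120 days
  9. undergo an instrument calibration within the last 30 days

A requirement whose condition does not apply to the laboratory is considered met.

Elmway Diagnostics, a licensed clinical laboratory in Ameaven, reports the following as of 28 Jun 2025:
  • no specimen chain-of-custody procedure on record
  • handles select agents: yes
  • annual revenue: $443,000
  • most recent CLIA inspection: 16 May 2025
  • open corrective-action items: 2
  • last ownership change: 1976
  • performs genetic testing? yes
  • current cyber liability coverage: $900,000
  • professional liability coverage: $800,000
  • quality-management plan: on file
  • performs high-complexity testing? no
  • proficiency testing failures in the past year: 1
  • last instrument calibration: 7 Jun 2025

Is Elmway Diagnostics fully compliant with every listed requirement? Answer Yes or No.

1. quality-management plan present → met
2. cyber liability coverage $900,000 ≥ $875,000 → met
3. proficiency testing failures in the past year 1 ≤ 1 → met
4. open corrective-action items 2 > 0 → not met
5. condition 'handles select agents' holds; CLIA inspection 43 days ago vs limit 30 → not met
6. condition 'performs genetic testing' holds; specimen chain-of-custody procedure absent → not met
7. professional liability coverage $800,000 ≥ $750,000 → met
8. condition 'performs high-complexity testing' does not hold → requirement n/a → met
9. instrument calibration 21 days ago vs limit 30 → met
Not met: 4, 5, 6

No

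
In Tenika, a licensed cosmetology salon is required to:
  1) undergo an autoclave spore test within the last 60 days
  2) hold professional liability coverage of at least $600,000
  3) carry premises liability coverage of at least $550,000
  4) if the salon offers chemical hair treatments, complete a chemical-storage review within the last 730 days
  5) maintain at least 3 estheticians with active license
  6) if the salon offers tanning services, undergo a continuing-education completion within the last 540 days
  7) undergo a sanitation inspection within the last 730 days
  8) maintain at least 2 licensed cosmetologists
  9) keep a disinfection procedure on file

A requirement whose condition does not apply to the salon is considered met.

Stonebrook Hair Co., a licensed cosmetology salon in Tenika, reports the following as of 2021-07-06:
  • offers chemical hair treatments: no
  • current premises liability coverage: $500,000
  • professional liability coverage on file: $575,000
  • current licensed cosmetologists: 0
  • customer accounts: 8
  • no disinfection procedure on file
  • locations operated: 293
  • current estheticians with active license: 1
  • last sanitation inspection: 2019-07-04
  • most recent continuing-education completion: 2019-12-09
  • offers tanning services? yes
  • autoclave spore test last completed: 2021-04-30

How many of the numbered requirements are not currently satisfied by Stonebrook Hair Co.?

8

1. autoclave spore test 67 days ago vs limit 60 → not met
2. professional liability coverage $575,000 < $600,000 → not met
3. premises liability coverage $500,000 < $550,000 → not met
4. condition 'offers chemical hair treatments' does not hold → requirement n/a → met
5. estheticians with active license 1 < 3 → not met
6. condition 'offers tanning services' holds; continuing-education completion 575 days ago vs limit 540 → not met
7. sanitation inspection 733 days ago vs limit 730 → not met
8. licensed cosmetologists 0 < 2 → not met
9. disinfection procedure absent → not met
Not met: 8 of 9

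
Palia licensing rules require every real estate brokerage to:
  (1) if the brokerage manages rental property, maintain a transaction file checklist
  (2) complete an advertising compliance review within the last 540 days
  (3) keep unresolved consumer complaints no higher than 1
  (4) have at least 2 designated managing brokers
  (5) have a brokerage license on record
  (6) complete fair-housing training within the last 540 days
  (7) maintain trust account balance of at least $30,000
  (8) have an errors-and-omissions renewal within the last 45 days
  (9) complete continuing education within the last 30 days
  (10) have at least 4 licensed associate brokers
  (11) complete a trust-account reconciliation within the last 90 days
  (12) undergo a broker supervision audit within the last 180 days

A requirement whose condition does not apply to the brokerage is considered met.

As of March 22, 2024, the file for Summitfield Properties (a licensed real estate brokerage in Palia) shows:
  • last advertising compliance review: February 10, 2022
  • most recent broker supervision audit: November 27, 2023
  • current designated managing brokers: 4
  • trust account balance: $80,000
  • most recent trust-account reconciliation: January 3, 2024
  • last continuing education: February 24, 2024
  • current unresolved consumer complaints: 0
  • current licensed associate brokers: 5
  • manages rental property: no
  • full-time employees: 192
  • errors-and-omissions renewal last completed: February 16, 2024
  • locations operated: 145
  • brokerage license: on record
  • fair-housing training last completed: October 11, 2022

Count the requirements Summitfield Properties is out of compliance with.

1

1. condition 'manages rental property' does not hold → requirement n/a → met
2. advertising compliance review 771 days ago vs limit 540 → not met
3. unresolved consumer complaints 0 ≤ 1 → met
4. designated managing brokers 4 ≥ 2 → met
5. brokerage license present → met
6. fair-housing training 528 days ago vs limit 540 → met
7. trust account balance $80,000 ≥ $30,000 → met
8. errors-and-omissions renewal 35 days ago vs limit 45 → met
9. continuing education 27 days ago vs limit 30 → met
10. licensed associate brokers 5 ≥ 4 → met
11. trust-account reconciliation 79 days ago vs limit 90 → met
12. broker supervision audit 116 days ago vs limit 180 → met
Not met: 1 of 12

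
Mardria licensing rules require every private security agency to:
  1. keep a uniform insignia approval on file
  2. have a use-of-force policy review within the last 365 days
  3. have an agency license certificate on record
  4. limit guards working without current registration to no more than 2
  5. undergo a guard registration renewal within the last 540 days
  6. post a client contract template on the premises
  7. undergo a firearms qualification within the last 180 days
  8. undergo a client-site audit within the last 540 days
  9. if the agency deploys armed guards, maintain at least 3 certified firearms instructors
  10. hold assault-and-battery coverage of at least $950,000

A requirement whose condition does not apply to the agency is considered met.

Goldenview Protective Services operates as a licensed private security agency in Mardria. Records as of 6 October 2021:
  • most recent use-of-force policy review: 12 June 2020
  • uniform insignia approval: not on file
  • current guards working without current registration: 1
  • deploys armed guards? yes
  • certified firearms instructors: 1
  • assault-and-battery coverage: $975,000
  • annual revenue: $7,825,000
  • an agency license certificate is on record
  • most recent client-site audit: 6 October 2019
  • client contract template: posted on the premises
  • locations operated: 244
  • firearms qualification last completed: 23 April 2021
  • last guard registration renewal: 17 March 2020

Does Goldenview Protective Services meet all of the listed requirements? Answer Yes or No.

1. uniform insignia approval absent → not met
2. use-of-force policy review 481 days ago vs limit 365 → not met
3. agency license certificate present → met
4. guards working without current registration 1 ≤ 2 → met
5. guard registration renewal 568 days ago vs limit 540 → not met
6. client contract template present → met
7. firearms qualification 166 days ago vs limit 180 → met
8. client-site audit 731 days ago vs limit 540 → not met
9. condition 'deploys armed guards' holds; certified firearms instructors 1 < 3 → not met
10. assault-and-battery coverage $975,000 ≥ $950,000 → met
Not met: 1, 2, 5, 8, 9

No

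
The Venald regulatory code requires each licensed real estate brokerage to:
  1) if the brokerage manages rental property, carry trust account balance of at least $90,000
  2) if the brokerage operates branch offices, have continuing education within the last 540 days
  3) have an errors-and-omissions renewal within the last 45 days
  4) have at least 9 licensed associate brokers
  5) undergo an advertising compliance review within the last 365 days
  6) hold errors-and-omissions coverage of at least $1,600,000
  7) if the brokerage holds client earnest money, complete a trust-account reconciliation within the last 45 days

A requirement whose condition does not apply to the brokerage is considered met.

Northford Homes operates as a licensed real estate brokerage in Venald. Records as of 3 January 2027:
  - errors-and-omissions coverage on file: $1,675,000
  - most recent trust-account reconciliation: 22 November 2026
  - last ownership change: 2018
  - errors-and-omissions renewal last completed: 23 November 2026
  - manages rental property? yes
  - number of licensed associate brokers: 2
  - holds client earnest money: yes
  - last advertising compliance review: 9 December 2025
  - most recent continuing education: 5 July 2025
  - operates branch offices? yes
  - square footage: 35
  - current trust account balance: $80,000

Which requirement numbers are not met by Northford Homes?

1. condition 'manages rental property' holds; trust account balance $80,000 < $90,000 → not met
2. condition 'operates branch offices' holds; continuing education 547 days ago vs limit 540 → not met
3. errors-and-omissions renewal 41 days ago vs limit 45 → met
4. licensed associate brokers 2 < 9 → not met
5. advertising compliance review 390 days ago vs limit 365 → not met
6. errors-and-omissions coverage $1,675,000 ≥ $1,600,000 → met
7. condition 'holds client earnest money' holds; trust-account reconciliation 42 days ago vs limit 45 → met
Not met: 1, 2, 4, 5

1, 2, 4, 5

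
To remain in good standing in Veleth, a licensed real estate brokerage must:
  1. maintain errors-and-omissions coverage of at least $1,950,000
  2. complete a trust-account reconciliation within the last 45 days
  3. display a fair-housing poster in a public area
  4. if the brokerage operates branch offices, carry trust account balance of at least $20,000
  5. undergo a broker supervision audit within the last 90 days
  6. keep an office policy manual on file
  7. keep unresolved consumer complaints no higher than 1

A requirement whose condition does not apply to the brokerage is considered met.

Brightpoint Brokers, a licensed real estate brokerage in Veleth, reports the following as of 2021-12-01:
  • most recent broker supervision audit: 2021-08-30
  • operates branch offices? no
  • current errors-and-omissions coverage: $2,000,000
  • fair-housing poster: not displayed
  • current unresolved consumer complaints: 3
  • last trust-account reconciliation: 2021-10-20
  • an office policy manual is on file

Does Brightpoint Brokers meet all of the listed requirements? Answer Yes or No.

1. errors-and-omissions coverage $2,000,000 ≥ $1,950,000 → met
2. trust-account reconciliation 42 days ago vs limit 45 → met
3. fair-housing poster absent → not met
4. condition 'operates branch offices' does not hold → requirement n/a → met
5. broker supervision audit 93 days ago vs limit 90 → not met
6. office policy manual present → met
7. unresolved consumer complaints 3 > 1 → not met
Not met: 3, 5, 7

No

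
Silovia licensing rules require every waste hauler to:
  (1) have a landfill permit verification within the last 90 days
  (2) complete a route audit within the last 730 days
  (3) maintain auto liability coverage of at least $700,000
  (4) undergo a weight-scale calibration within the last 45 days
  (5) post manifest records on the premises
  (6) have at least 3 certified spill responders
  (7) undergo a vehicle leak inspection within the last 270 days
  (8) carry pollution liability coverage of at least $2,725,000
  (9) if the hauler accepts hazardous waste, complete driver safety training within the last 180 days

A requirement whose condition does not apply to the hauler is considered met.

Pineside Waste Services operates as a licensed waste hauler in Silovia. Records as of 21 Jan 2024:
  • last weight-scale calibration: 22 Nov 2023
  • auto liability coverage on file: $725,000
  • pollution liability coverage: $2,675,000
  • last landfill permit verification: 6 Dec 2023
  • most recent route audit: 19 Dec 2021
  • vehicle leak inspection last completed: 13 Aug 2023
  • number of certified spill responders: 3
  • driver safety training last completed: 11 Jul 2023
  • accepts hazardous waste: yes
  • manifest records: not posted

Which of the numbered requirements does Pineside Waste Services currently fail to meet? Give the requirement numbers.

2, 4, 5, 8, 9

1. landfill permit verification 46 days ago vs limit 90 → met
2. route audit 763 days ago vs limit 730 → not met
3. auto liability coverage $725,000 ≥ $700,000 → met
4. weight-scale calibration 60 days ago vs limit 45 → not met
5. manifest records absent → not met
6. certified spill responders 3 ≥ 3 → met
7. vehicle leak inspection 161 days ago vs limit 270 → met
8. pollution liability coverage $2,675,000 < $2,725,000 → not met
9. condition 'accepts hazardous waste' holds; driver safety training 194 days ago vs limit 180 → not met
Not met: 2, 4, 5, 8, 9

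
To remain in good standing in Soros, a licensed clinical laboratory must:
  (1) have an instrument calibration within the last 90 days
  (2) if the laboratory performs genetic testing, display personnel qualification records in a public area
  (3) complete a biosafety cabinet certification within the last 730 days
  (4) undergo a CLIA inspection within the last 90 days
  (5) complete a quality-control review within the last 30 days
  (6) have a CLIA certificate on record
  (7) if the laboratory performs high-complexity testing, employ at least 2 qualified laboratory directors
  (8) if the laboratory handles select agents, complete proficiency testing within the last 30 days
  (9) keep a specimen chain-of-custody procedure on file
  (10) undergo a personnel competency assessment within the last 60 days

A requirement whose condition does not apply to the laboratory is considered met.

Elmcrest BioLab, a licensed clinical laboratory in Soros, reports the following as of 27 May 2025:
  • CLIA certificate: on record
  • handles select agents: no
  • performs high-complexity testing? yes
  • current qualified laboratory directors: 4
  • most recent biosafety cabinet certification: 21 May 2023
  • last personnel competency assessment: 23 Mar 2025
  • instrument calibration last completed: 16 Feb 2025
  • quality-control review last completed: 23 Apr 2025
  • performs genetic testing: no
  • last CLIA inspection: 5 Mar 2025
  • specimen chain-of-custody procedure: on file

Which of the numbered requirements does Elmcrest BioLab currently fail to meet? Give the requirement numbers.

1. instrument calibration 100 days ago vs limit 90 → not met
2. condition 'performs genetic testing' does not hold → requirement n/a → met
3. biosafety cabinet certification 737 days ago vs limit 730 → not met
4. CLIA inspection 83 days ago vs limit 90 → met
5. quality-control review 34 days ago vs limit 30 → not met
6. CLIA certificate present → met
7. condition 'performs high-complexity testing' holds; qualified laboratory directors 4 ≥ 2 → met
8. condition 'handles select agents' does not hold → requirement n/a → met
9. specimen chain-of-custody procedure present → met
10. personnel competency assessment 65 days ago vs limit 60 → not met
Not met: 1, 3, 5, 10

1, 3, 5, 10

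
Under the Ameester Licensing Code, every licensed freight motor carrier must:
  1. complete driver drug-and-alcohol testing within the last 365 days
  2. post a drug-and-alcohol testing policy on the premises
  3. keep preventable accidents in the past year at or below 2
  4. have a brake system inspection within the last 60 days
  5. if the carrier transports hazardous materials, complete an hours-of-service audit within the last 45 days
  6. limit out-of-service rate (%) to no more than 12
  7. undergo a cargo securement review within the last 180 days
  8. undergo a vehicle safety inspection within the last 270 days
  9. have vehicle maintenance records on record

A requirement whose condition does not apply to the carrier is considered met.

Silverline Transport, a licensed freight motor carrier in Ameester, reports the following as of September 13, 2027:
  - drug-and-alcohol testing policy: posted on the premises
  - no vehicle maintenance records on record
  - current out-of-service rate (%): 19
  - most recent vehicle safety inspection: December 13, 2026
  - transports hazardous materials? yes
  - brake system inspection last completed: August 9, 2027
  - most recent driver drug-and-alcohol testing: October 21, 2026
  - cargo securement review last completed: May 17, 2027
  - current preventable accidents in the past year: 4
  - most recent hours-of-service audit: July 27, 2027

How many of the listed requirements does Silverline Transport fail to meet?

1. driver drug-and-alcohol testing 327 days ago vs limit 365 → met
2. drug-and-alcohol testing policy present → met
3. preventable accidents in the past year 4 > 2 → not met
4. brake system inspection 35 days ago vs limit 60 → met
5. condition 'transports hazardous materials' holds; hours-of-service audit 48 days ago vs limit 45 → not met
6. out-of-service rate (%) 19 > 12 → not met
7. cargo securement review 119 days ago vs limit 180 → met
8. vehicle safety inspection 274 days ago vs limit 270 → not met
9. vehicle maintenance records absent → not met
Not met: 5 of 9

5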